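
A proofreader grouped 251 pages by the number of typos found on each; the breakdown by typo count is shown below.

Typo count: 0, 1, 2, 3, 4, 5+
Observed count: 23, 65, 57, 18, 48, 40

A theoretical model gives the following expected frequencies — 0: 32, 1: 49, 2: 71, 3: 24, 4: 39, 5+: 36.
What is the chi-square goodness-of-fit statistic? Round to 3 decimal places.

χ² = (23−32)²/32 + (65−49)²/49 + (57−71)²/71 + (18−24)²/24 + (48−39)²/39 + (40−36)²/36
   = 2.5313 + 5.2245 + 2.7606 + 1.5000 + 2.0769 + 0.4444
Sum = 14.538

14.538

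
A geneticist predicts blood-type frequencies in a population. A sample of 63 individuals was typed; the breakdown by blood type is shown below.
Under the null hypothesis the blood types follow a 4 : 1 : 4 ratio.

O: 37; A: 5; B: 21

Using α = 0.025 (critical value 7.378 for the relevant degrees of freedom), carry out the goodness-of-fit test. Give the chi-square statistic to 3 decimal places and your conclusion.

Ratio total = 9. Expected counts: 63×4/9 = 28, 63×1/9 = 7, 63×4/9 = 28.
cat         O        E   (O−E)²/E
O          37       28     2.8929
A           5        7     0.5714
B          21       28     1.7500
Sum = 5.214
df = 2. Since 5.214 < 7.378, we do not reject H₀.

5.214; do not reject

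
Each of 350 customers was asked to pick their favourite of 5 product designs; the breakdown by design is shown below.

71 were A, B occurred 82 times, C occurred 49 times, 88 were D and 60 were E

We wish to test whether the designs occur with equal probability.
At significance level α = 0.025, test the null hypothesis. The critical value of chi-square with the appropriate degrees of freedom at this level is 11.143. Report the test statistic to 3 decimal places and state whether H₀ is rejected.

14.429; reject

Under H₀ each category has probability 1/5, so each expected count is 350/5 = 70.
χ² = (71−70)²/70 + (82−70)²/70 + (49−70)²/70 + (88−70)²/70 + (60−70)²/70
   = 0.0143 + 2.0571 + 6.3000 + 4.6286 + 1.4286
Sum = 14.429
df = 4. Since 14.429 > 11.143, we reject H₀.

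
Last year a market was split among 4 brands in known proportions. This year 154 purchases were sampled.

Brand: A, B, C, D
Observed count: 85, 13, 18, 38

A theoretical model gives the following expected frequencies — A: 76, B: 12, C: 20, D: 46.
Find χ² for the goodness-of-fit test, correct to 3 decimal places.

A: (85 − 76)²/76 = 81/76 = 1.0658
B: (13 − 12)²/12 = 1/12 = 0.0833
C: (18 − 20)²/20 = 4/20 = 0.2000
D: (38 − 46)²/46 = 64/46 = 1.3913
Sum = 2.740

2.740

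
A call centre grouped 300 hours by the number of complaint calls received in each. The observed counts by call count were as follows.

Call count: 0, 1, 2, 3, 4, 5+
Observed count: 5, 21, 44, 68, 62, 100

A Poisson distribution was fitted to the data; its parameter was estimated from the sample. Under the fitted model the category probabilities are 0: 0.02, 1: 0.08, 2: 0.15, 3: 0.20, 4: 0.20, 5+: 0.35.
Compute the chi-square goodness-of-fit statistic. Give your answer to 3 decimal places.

Expected counts E_i = n·p_i: 300×0.02 = 6, 300×0.08 = 24, 300×0.15 = 45, 300×0.20 = 60, 300×0.20 = 60, 300×0.35 = 105.
cat         O        E   (O−E)²/E
0           5        6     0.1667
1          21       24     0.3750
2          44       45     0.0222
3          68       60     1.0667
4          62       60     0.0667
5+        100      105     0.2381
Sum = 1.935

1.935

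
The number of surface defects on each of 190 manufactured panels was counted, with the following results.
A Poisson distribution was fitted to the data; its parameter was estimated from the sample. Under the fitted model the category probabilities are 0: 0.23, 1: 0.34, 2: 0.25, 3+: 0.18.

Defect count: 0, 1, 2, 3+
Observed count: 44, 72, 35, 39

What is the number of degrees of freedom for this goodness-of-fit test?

2

There are k = 4 categories and 1 parameter estimated from the data, so df = 4 − 1 − 1 = 2.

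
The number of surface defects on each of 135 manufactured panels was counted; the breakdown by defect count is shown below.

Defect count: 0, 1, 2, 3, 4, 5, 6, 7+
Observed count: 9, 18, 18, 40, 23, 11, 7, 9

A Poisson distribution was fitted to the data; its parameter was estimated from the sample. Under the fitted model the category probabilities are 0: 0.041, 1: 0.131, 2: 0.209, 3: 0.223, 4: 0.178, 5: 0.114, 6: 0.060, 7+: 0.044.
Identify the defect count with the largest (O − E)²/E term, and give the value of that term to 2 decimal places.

Expected counts E_i = n·p_i: 135×0.041 = 5.535, 135×0.131 = 17.685, 135×0.209 = 28.215, 135×0.223 = 30.105, 135×0.178 = 24.03, 135×0.114 = 15.39, 135×0.060 = 8.1, 135×0.044 = 5.94.
χ² = (9−5.535)²/5.535 + (18−17.685)²/17.685 + (18−28.215)²/28.215 + (40−30.105)²/30.105 + (23−24.03)²/24.03 + (11−15.39)²/15.39 + (7−8.1)²/8.1 + (9−5.94)²/5.94
   = 2.169 + 0.006 + 3.698 + 3.252 + 0.044 + 1.252 + 0.149 + 1.576
The largest term is for 2: 3.70.

2, 3.70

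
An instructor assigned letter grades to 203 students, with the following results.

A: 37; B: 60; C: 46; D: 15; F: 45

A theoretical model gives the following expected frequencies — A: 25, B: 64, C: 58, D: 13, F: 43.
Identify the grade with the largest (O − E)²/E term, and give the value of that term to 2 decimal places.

A, 5.76

cat         O        E   (O−E)²/E
A          37       25      5.760
B          60       64      0.250
C          46       58      2.483
D          15       13      0.308
F          45       43      0.093
The largest term is for A: 5.76.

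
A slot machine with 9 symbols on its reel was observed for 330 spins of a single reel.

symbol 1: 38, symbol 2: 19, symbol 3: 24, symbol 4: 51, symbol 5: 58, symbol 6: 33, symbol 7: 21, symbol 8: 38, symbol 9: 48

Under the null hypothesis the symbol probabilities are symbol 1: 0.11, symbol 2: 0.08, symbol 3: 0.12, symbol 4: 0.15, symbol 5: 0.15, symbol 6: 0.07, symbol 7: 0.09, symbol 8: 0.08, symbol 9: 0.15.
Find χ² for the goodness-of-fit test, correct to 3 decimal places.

21.738

Expected counts E_i = n·p_i: 330×0.11 = 36.3, 330×0.08 = 26.4, 330×0.12 = 39.6, 330×0.15 = 49.5, 330×0.15 = 49.5, 330×0.07 = 23.1, 330×0.09 = 29.7, 330×0.08 = 26.4, 330×0.15 = 49.5.
symbol 1: (38 − 36.3)²/36.3 = 2.89/36.3 = 0.0796
symbol 2: (19 − 26.4)²/26.4 = 54.76/26.4 = 2.0742
symbol 3: (24 − 39.6)²/39.6 = 243.36/39.6 = 6.1455
symbol 4: (51 − 49.5)²/49.5 = 2.25/49.5 = 0.0455
symbol 5: (58 − 49.5)²/49.5 = 72.25/49.5 = 1.4596
symbol 6: (33 − 23.1)²/23.1 = 98.01/23.1 = 4.2429
symbol 7: (21 − 29.7)²/29.7 = 75.69/29.7 = 2.5485
symbol 8: (38 − 26.4)²/26.4 = 134.56/26.4 = 5.0970
symbol 9: (48 − 49.5)²/49.5 = 2.25/49.5 = 0.0455
Sum = 21.738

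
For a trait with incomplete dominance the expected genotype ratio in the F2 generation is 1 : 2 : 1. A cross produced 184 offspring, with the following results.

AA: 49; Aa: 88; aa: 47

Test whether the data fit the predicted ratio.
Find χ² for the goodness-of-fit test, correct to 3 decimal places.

0.391

Ratio total = 4. Expected counts: 184×1/4 = 46, 184×2/4 = 92, 184×1/4 = 46.
cat         O        E   (O−E)²/E
AA         49       46     0.1957
Aa         88       92     0.1739
aa         47       46     0.0217
Sum = 0.391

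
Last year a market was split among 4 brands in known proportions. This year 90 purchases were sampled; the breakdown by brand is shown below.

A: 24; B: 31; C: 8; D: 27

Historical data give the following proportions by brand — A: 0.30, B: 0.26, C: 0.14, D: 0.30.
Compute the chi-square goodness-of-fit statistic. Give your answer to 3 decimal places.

Expected counts E_i = n·p_i: 90×0.30 = 27, 90×0.26 = 23.4, 90×0.14 = 12.6, 90×0.30 = 27.
A: (24 − 27)²/27 = 9/27 = 0.3333
B: (31 − 23.4)²/23.4 = 57.76/23.4 = 2.4684
C: (8 − 12.6)²/12.6 = 21.16/12.6 = 1.6794
D: (27 − 27)²/27 = 0/27 = 0.0000
Sum = 4.481

4.481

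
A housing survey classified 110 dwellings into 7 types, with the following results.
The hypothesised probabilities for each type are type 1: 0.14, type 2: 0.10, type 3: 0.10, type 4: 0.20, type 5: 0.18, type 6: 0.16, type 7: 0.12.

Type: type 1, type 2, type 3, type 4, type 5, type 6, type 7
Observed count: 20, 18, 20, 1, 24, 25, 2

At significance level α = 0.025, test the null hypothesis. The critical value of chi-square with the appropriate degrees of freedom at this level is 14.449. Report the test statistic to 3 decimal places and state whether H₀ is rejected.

Expected counts E_i = n·p_i: 110×0.14 = 15.4, 110×0.10 = 11, 110×0.10 = 11, 110×0.20 = 22, 110×0.18 = 19.8, 110×0.16 = 17.6, 110×0.12 = 13.2.
type 1: (20 − 15.4)²/15.4 = 21.16/15.4 = 1.3740
type 2: (18 − 11)²/11 = 49/11 = 4.4545
type 3: (20 − 11)²/11 = 81/11 = 7.3636
type 4: (1 − 22)²/22 = 441/22 = 20.0455
type 5: (24 − 19.8)²/19.8 = 17.64/19.8 = 0.8909
type 6: (25 − 17.6)²/17.6 = 54.76/17.6 = 3.1114
type 7: (2 − 13.2)²/13.2 = 125.44/13.2 = 9.5030
Sum = 46.743
df = 6. Since 46.743 > 14.449, we reject H₀.

46.743; reject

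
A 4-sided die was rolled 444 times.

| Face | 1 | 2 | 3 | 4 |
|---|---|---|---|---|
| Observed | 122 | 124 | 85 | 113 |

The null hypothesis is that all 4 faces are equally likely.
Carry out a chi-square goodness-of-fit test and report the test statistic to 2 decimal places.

Under H₀ each category has probability 1/4, so each expected count is 444/4 = 111.
cat         O        E   (O−E)²/E
1         122      111      1.090
2         124      111      1.523
3          85      111      6.090
4         113      111      0.036
Sum = 8.74

8.74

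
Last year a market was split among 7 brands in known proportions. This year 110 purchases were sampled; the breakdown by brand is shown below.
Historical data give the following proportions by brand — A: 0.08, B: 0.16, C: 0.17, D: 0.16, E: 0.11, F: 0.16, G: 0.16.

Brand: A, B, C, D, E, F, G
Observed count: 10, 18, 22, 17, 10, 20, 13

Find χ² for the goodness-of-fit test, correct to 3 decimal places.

Expected counts E_i = n·p_i: 110×0.08 = 8.8, 110×0.16 = 17.6, 110×0.17 = 18.7, 110×0.16 = 17.6, 110×0.11 = 12.1, 110×0.16 = 17.6, 110×0.16 = 17.6.
χ² = (10−8.8)²/8.8 + (18−17.6)²/17.6 + (22−18.7)²/18.7 + (17−17.6)²/17.6 + (10−12.1)²/12.1 + (20−17.6)²/17.6 + (13−17.6)²/17.6
   = 0.1636 + 0.0091 + 0.5824 + 0.0205 + 0.3645 + 0.3273 + 1.2023
Sum = 2.670

2.670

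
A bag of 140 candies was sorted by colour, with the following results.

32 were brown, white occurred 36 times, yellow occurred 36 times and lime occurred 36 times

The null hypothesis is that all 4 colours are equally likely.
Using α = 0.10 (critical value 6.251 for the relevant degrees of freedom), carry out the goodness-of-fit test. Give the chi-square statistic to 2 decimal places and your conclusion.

0.34; do not reject

Under H₀ each category has probability 1/4, so each expected count is 140/4 = 35.
χ² = (32−35)²/35 + (36−35)²/35 + (36−35)²/35 + (36−35)²/35
   = 0.257 + 0.029 + 0.029 + 0.029
Sum = 0.34
df = 3. Since 0.34 < 6.251, we do not reject H₀.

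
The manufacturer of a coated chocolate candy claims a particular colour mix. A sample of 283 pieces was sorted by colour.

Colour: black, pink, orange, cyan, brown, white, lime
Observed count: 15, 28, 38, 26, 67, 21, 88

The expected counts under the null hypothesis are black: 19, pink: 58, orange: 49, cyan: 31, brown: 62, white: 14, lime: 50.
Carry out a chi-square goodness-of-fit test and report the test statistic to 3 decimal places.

cat         O        E   (O−E)²/E
black      15       19     0.8421
pink       28       58    15.5172
orange     38       49     2.4694
cyan       26       31     0.8065
brown      67       62     0.4032
white      21       14     3.5000
lime       88       50    28.8800
Sum = 52.418

52.418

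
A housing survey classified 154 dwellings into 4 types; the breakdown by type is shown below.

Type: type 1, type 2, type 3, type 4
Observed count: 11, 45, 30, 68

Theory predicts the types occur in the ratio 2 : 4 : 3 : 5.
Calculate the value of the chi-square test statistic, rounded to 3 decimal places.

8.868

Ratio total = 14. Expected counts: 154×2/14 = 22, 154×4/14 = 44, 154×3/14 = 33, 154×5/14 = 55.
χ² = (11−22)²/22 + (45−44)²/44 + (30−33)²/33 + (68−55)²/55
   = 5.5000 + 0.0227 + 0.2727 + 3.0727
Sum = 8.868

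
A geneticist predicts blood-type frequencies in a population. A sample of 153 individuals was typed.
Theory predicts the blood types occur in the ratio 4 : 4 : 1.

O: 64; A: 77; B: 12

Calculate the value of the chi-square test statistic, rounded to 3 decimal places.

Ratio total = 9. Expected counts: 153×4/9 = 68, 153×4/9 = 68, 153×1/9 = 17.
O: (64 − 68)²/68 = 16/68 = 0.2353
A: (77 − 68)²/68 = 81/68 = 1.1912
B: (12 − 17)²/17 = 25/17 = 1.4706
Sum = 2.897

2.897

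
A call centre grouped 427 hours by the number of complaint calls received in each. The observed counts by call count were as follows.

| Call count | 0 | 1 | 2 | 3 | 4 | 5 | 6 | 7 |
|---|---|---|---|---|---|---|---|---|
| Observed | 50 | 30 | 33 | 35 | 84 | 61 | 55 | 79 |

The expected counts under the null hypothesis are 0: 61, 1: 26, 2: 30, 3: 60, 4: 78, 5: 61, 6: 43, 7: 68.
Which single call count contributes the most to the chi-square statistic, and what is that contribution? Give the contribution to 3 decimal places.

3, 10.417

χ² = (50−61)²/61 + (30−26)²/26 + (33−30)²/30 + (35−60)²/60 + (84−78)²/78 + (61−61)²/61 + (55−43)²/43 + (79−68)²/68
   = 1.9836 + 0.6154 + 0.3000 + 10.4167 + 0.4615 + 0.0000 + 3.3488 + 1.7794
The largest term is for 3: 10.417.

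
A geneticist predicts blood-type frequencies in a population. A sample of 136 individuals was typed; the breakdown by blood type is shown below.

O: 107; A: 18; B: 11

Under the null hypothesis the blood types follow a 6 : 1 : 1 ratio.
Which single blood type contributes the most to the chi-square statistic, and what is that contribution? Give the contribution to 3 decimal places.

Ratio total = 8. Expected counts: 136×6/8 = 102, 136×1/8 = 17, 136×1/8 = 17.
O: (107 − 102)²/102 = 25/102 = 0.2451
A: (18 − 17)²/17 = 1/17 = 0.0588
B: (11 − 17)²/17 = 36/17 = 2.1176
The largest term is for B: 2.118.

B, 2.118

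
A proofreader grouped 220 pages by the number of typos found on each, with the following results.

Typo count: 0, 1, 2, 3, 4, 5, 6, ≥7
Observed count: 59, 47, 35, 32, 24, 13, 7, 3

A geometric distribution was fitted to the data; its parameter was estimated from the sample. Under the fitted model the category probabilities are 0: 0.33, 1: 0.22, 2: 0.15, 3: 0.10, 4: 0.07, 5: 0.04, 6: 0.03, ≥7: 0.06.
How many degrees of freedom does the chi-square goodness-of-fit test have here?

6

There are k = 8 categories and 1 parameter estimated from the data, so df = 8 − 1 − 1 = 6.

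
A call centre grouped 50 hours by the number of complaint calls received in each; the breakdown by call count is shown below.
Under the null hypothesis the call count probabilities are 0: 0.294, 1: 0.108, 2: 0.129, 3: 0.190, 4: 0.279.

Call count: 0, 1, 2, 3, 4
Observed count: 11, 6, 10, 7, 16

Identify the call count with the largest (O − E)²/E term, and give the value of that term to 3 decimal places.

2, 1.954

Expected counts E_i = n·p_i: 50×0.294 = 14.7, 50×0.108 = 5.4, 50×0.129 = 6.45, 50×0.190 = 9.5, 50×0.279 = 13.95.
0: (11 − 14.7)²/14.7 = 13.69/14.7 = 0.9313
1: (6 − 5.4)²/5.4 = 0.36/5.4 = 0.0667
2: (10 − 6.45)²/6.45 = 12.6025/6.45 = 1.9539
3: (7 − 9.5)²/9.5 = 6.25/9.5 = 0.6579
4: (16 − 13.95)²/13.95 = 4.2025/13.95 = 0.3013
The largest term is for 2: 1.954.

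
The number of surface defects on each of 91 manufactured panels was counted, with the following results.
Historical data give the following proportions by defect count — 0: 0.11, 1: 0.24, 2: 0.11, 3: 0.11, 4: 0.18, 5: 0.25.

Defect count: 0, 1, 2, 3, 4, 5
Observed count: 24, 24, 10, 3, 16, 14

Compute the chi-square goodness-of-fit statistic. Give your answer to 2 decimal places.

28.05

Expected counts E_i = n·p_i: 91×0.11 = 10.01, 91×0.24 = 21.84, 91×0.11 = 10.01, 91×0.11 = 10.01, 91×0.18 = 16.38, 91×0.25 = 22.75.
cat         O        E   (O−E)²/E
0          24    10.01     19.552
1          24    21.84      0.214
2          10    10.01      0.000
3           3    10.01      4.909
4          16    16.38      0.009
5          14    22.75      3.365
Sum = 28.05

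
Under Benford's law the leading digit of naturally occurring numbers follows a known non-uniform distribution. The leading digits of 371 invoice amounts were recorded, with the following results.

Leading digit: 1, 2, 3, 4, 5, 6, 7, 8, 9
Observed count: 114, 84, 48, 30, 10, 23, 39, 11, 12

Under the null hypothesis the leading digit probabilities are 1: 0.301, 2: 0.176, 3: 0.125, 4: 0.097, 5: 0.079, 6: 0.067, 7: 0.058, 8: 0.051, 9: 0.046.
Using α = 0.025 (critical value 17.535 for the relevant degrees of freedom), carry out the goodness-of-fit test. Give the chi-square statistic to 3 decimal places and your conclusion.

Expected counts E_i = n·p_i: 371×0.301 = 111.671, 371×0.176 = 65.296, 371×0.125 = 46.375, 371×0.097 = 35.987, 371×0.079 = 29.309, 371×0.067 = 24.857, 371×0.058 = 21.518, 371×0.051 = 18.921, 371×0.046 = 17.066.
1: (114 − 111.671)²/111.671 = 5.424241/111.671 = 0.0486
2: (84 − 65.296)²/65.296 = 349.839616/65.296 = 5.3577
3: (48 − 46.375)²/46.375 = 2.640625/46.375 = 0.0569
4: (30 − 35.987)²/35.987 = 35.844169/35.987 = 0.9960
5: (10 − 29.309)²/29.309 = 372.837481/29.309 = 12.7209
6: (23 − 24.857)²/24.857 = 3.448449/24.857 = 0.1387
7: (39 − 21.518)²/21.518 = 305.620324/21.518 = 14.2030
8: (11 − 18.921)²/18.921 = 62.742241/18.921 = 3.3160
9: (12 − 17.066)²/17.066 = 25.664356/17.066 = 1.5038
Sum = 38.342
df = 8. Since 38.342 > 17.535, we reject H₀.

38.342; reject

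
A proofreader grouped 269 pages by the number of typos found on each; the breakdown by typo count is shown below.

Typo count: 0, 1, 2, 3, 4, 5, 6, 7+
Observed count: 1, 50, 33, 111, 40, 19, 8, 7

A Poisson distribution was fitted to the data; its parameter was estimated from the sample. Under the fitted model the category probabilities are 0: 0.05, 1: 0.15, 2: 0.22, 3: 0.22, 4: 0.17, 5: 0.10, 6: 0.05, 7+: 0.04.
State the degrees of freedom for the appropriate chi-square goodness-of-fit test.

6

There are k = 8 categories and 1 parameter estimated from the data, so df = 8 − 1 − 1 = 6.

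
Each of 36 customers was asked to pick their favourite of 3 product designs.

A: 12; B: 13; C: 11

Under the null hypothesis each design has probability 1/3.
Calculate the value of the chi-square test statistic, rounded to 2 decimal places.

0.17

Expected count for each of the 3 categories: 36/3 = 12.
χ² = (12−12)²/12 + (13−12)²/12 + (11−12)²/12
   = 0.000 + 0.083 + 0.083
Sum = 0.17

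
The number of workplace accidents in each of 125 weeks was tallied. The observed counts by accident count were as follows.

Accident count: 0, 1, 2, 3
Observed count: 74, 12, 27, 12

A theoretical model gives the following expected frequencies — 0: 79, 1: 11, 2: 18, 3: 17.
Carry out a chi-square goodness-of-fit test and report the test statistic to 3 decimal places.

cat         O        E   (O−E)²/E
0          74       79     0.3165
1          12       11     0.0909
2          27       18     4.5000
3          12       17     1.4706
Sum = 6.378

6.378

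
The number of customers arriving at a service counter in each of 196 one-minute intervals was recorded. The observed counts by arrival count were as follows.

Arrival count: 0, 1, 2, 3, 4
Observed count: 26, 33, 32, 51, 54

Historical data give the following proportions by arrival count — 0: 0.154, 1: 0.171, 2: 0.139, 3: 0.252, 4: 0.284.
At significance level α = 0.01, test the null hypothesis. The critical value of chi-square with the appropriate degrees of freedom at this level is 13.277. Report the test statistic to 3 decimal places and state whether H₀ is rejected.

Expected counts E_i = n·p_i: 196×0.154 = 30.184, 196×0.171 = 33.516, 196×0.139 = 27.244, 196×0.252 = 49.392, 196×0.284 = 55.664.
0: (26 − 30.184)²/30.184 = 17.505856/30.184 = 0.5800
1: (33 − 33.516)²/33.516 = 0.266256/33.516 = 0.0079
2: (32 − 27.244)²/27.244 = 22.619536/27.244 = 0.8303
3: (51 − 49.392)²/49.392 = 2.585664/49.392 = 0.0523
4: (54 − 55.664)²/55.664 = 2.768896/55.664 = 0.0497
Sum = 1.520
df = 4. Since 1.520 < 13.277, we do not reject H₀.

1.520; do not reject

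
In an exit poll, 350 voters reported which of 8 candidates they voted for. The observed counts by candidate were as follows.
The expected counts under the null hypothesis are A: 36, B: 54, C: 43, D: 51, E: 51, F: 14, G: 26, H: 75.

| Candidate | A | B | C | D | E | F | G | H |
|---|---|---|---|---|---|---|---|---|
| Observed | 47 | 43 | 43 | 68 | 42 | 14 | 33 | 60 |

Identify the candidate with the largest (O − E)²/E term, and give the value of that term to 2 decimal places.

χ² = (47−36)²/36 + (43−54)²/54 + (43−43)²/43 + (68−51)²/51 + (42−51)²/51 + (14−14)²/14 + (33−26)²/26 + (60−75)²/75
   = 3.361 + 2.241 + 0.000 + 5.667 + 1.588 + 0.000 + 1.885 + 3.000
The largest term is for D: 5.67.

D, 5.67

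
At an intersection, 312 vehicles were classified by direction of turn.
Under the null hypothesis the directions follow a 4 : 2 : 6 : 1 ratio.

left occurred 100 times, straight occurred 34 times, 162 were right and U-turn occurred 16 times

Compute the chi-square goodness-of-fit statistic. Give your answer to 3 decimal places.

9.167

Ratio total = 13. Expected counts: 312×4/13 = 96, 312×2/13 = 48, 312×6/13 = 144, 312×1/13 = 24.
χ² = (100−96)²/96 + (34−48)²/48 + (162−144)²/144 + (16−24)²/24
   = 0.1667 + 4.0833 + 2.2500 + 2.6667
Sum = 9.167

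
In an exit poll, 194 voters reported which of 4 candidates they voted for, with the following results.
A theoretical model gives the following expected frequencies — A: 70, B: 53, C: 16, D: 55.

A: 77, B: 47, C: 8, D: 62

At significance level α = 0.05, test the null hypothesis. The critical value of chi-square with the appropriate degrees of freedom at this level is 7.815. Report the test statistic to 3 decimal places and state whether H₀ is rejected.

A: (77 − 70)²/70 = 49/70 = 0.7000
B: (47 − 53)²/53 = 36/53 = 0.6792
C: (8 − 16)²/16 = 64/16 = 4.0000
D: (62 − 55)²/55 = 49/55 = 0.8909
Sum = 6.270
df = 3. Since 6.270 < 7.815, we do not reject H₀.

6.270; do not reject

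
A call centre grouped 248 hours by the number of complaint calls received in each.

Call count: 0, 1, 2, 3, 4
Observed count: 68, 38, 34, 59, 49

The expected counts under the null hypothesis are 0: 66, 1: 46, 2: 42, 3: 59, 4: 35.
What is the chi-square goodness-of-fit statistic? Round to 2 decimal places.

8.58

χ² = (68−66)²/66 + (38−46)²/46 + (34−42)²/42 + (59−59)²/59 + (49−35)²/35
   = 0.061 + 1.391 + 1.524 + 0.000 + 5.600
Sum = 8.58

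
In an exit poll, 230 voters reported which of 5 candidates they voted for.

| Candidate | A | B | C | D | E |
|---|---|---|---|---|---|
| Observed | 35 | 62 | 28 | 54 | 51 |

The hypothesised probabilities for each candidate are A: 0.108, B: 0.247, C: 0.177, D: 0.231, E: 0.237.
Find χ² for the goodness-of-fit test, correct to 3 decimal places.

8.838

Expected counts E_i = n·p_i: 230×0.108 = 24.84, 230×0.247 = 56.81, 230×0.177 = 40.71, 230×0.231 = 53.13, 230×0.237 = 54.51.
χ² = (35−24.84)²/24.84 + (62−56.81)²/56.81 + (28−40.71)²/40.71 + (54−53.13)²/53.13 + (51−54.51)²/54.51
   = 4.1556 + 0.4741 + 3.9682 + 0.0142 + 0.2260
Sum = 8.838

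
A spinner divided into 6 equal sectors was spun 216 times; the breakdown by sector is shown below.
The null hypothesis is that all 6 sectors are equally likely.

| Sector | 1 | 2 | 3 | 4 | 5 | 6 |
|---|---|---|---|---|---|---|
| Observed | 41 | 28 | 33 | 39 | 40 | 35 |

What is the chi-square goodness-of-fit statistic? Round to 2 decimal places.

Under H₀ each category has probability 1/6, so each expected count is 216/6 = 36.
1: (41 − 36)²/36 = 25/36 = 0.694
2: (28 − 36)²/36 = 64/36 = 1.778
3: (33 − 36)²/36 = 9/36 = 0.250
4: (39 − 36)²/36 = 9/36 = 0.250
5: (40 − 36)²/36 = 16/36 = 0.444
6: (35 − 36)²/36 = 1/36 = 0.028
Sum = 3.44

3.44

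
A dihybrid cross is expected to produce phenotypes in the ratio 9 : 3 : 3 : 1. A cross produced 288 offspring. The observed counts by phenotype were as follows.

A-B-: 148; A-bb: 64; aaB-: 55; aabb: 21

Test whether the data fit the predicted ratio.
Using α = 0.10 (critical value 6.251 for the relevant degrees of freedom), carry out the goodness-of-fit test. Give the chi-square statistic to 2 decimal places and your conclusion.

3.58; do not reject

Ratio total = 16. Expected counts: 288×9/16 = 162, 288×3/16 = 54, 288×3/16 = 54, 288×1/16 = 18.
cat         O        E   (O−E)²/E
A-B-      148      162      1.210
A-bb       64       54      1.852
aaB-       55       54      0.019
aabb       21       18      0.500
Sum = 3.58
df = 3. Since 3.58 < 6.251, we do not reject H₀.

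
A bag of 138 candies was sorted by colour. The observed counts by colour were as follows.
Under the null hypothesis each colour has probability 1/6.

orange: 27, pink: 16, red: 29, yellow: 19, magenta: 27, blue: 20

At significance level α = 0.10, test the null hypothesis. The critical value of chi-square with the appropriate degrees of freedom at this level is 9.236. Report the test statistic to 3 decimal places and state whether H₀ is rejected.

Under H₀ each category has probability 1/6, so each expected count is 138/6 = 23.
cat          O        E   (O−E)²/E
orange      27       23     0.6957
pink        16       23     2.1304
red         29       23     1.5652
yellow      19       23     0.6957
magenta     27       23     0.6957
blue        20       23     0.3913
Sum = 6.174
df = 5. Since 6.174 < 9.236, we do not reject H₀.

6.174; do not reject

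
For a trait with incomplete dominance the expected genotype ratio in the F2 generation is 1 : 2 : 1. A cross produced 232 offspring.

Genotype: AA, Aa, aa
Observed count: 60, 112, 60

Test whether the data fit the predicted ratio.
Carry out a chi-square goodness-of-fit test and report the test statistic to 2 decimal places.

Ratio total = 4. Expected counts: 232×1/4 = 58, 232×2/4 = 116, 232×1/4 = 58.
χ² = (60−58)²/58 + (112−116)²/116 + (60−58)²/58
   = 0.069 + 0.138 + 0.069
Sum = 0.28

0.28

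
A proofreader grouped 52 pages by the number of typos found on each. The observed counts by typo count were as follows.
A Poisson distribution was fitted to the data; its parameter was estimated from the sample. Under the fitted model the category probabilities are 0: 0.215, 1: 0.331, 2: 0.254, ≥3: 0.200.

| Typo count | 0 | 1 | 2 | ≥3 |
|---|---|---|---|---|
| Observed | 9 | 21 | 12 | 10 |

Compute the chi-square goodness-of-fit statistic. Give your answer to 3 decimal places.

Expected counts E_i = n·p_i: 52×0.215 = 11.18, 52×0.331 = 17.212, 52×0.254 = 13.208, 52×0.200 = 10.4.
χ² = (9−11.18)²/11.18 + (21−17.212)²/17.212 + (12−13.208)²/13.208 + (10−10.4)²/10.4
   = 0.4251 + 0.8337 + 0.1105 + 0.0154
Sum = 1.385

1.385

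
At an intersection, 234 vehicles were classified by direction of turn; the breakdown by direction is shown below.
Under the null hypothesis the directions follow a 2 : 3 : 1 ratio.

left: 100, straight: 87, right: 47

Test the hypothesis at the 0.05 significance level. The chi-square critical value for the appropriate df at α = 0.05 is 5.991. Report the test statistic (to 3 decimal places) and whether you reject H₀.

15.538; reject

Ratio total = 6. Expected counts: 234×2/6 = 78, 234×3/6 = 117, 234×1/6 = 39.
cat           O        E   (O−E)²/E
left        100       78     6.2051
straight     87      117     7.6923
right        47       39     1.6410
Sum = 15.538
df = 2. Since 15.538 > 5.991, we reject H₀.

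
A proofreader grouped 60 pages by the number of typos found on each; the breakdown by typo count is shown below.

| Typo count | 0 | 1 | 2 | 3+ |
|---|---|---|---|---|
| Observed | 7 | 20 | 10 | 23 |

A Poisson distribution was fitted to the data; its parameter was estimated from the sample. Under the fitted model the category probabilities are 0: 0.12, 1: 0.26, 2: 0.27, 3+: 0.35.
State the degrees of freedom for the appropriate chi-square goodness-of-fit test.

2

There are k = 4 categories and 1 parameter estimated from the data, so df = 4 − 1 − 1 = 2.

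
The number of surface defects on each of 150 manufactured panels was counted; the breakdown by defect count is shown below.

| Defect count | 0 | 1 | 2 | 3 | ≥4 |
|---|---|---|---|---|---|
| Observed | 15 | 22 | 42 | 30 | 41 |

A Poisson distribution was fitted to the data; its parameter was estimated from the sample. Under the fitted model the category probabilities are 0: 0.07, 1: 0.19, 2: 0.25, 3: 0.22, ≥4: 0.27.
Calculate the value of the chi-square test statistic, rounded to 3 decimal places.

Expected counts E_i = n·p_i: 150×0.07 = 10.5, 150×0.19 = 28.5, 150×0.25 = 37.5, 150×0.22 = 33, 150×0.27 = 40.5.
χ² = (15−10.5)²/10.5 + (22−28.5)²/28.5 + (42−37.5)²/37.5 + (30−33)²/33 + (41−40.5)²/40.5
   = 1.9286 + 1.4825 + 0.5400 + 0.2727 + 0.0062
Sum = 4.230

4.230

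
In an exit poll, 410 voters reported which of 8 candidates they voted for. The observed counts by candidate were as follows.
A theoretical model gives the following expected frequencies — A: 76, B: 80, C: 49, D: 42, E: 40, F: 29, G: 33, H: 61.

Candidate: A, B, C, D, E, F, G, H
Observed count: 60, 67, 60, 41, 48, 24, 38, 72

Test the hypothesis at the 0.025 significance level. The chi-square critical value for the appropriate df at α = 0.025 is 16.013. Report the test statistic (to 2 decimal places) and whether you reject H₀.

χ² = (60−76)²/76 + (67−80)²/80 + (60−49)²/49 + (41−42)²/42 + (48−40)²/40 + (24−29)²/29 + (38−33)²/33 + (72−61)²/61
   = 3.368 + 2.113 + 2.469 + 0.024 + 1.600 + 0.862 + 0.758 + 1.984
Sum = 13.18
df = 7. Since 13.18 < 16.013, we do not reject H₀.

13.18; do not reject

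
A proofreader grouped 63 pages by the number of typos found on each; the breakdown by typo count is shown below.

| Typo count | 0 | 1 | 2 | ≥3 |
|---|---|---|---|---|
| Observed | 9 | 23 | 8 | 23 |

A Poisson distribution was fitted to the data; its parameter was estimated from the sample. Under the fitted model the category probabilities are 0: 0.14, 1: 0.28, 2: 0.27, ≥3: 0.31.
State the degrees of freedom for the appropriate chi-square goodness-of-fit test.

There are k = 4 categories and 1 parameter estimated from the data, so df = 4 − 1 − 1 = 2.

2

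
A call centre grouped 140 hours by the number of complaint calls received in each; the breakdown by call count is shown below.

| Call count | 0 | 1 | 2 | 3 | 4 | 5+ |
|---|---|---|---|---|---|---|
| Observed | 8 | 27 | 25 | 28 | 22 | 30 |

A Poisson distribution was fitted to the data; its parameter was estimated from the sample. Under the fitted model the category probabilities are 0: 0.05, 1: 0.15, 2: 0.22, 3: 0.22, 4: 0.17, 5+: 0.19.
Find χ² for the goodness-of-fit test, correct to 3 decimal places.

Expected counts E_i = n·p_i: 140×0.05 = 7, 140×0.15 = 21, 140×0.22 = 30.8, 140×0.22 = 30.8, 140×0.17 = 23.8, 140×0.19 = 26.6.
cat         O        E   (O−E)²/E
0           8        7     0.1429
1          27       21     1.7143
2          25     30.8     1.0922
3          28     30.8     0.2545
4          22     23.8     0.1361
5+         30     26.6     0.4346
Sum = 3.775

3.775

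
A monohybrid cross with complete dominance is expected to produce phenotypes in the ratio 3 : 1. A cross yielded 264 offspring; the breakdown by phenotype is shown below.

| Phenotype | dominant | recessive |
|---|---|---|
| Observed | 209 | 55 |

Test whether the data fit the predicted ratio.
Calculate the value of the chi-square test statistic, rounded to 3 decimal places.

2.444

Ratio total = 4. Expected counts: 264×3/4 = 198, 264×1/4 = 66.
cat            O        E   (O−E)²/E
dominant     209      198     0.6111
recessive     55       66     1.8333
Sum = 2.444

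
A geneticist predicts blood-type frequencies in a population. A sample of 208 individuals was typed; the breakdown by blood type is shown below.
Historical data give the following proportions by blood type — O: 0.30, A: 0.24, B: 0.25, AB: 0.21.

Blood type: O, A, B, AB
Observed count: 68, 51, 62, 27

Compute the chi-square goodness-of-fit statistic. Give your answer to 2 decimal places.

Expected counts E_i = n·p_i: 208×0.30 = 62.4, 208×0.24 = 49.92, 208×0.25 = 52, 208×0.21 = 43.68.
cat         O        E   (O−E)²/E
O          68     62.4      0.503
A          51    49.92      0.023
B          62       52      1.923
AB         27    43.68      6.370
Sum = 8.82

8.82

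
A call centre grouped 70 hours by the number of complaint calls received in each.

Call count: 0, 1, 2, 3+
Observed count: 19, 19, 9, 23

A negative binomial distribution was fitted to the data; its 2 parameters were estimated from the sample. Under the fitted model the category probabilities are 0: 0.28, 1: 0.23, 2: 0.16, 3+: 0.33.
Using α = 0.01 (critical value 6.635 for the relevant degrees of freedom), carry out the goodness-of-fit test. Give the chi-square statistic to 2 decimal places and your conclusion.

0.97; do not reject

Expected counts E_i = n·p_i: 70×0.28 = 19.6, 70×0.23 = 16.1, 70×0.16 = 11.2, 70×0.33 = 23.1.
0: (19 − 19.6)²/19.6 = 0.36/19.6 = 0.018
1: (19 − 16.1)²/16.1 = 8.41/16.1 = 0.522
2: (9 − 11.2)²/11.2 = 4.84/11.2 = 0.432
3+: (23 − 23.1)²/23.1 = 0.01/23.1 = 0.000
Sum = 0.97
df = 1. Since 0.97 < 6.635, we do not reject H₀.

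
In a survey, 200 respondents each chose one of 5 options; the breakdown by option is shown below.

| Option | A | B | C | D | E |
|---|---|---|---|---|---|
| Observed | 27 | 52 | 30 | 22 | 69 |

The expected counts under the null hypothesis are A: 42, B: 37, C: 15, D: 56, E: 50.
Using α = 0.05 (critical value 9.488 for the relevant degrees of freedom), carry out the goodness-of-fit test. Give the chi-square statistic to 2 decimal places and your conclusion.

A: (27 − 42)²/42 = 225/42 = 5.357
B: (52 − 37)²/37 = 225/37 = 6.081
C: (30 − 15)²/15 = 225/15 = 15.000
D: (22 − 56)²/56 = 1156/56 = 20.643
E: (69 − 50)²/50 = 361/50 = 7.220
Sum = 54.30
df = 4. Since 54.30 > 9.488, we reject H₀.

54.30; reject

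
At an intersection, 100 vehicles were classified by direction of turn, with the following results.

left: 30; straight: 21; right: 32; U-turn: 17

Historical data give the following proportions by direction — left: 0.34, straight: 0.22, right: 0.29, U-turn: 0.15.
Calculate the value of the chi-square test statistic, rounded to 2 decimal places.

Expected counts E_i = n·p_i: 100×0.34 = 34, 100×0.22 = 22, 100×0.29 = 29, 100×0.15 = 15.
χ² = (30−34)²/34 + (21−22)²/22 + (32−29)²/29 + (17−15)²/15
   = 0.471 + 0.045 + 0.310 + 0.267
Sum = 1.09

1.09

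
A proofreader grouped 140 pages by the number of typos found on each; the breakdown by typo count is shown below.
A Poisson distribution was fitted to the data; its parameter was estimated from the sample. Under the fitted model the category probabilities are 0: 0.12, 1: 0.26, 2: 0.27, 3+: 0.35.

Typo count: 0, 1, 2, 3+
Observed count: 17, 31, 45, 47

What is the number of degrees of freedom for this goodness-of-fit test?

2

There are k = 4 categories and 1 parameter estimated from the data, so df = 4 − 1 − 1 = 2.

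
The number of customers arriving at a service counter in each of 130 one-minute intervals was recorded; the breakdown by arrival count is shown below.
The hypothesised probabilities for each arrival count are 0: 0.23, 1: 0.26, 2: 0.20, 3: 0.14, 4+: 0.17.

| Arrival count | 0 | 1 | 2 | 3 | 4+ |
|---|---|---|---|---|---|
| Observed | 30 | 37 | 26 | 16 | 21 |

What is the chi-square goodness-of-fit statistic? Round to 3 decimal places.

Expected counts E_i = n·p_i: 130×0.23 = 29.9, 130×0.26 = 33.8, 130×0.20 = 26, 130×0.14 = 18.2, 130×0.17 = 22.1.
χ² = (30−29.9)²/29.9 + (37−33.8)²/33.8 + (26−26)²/26 + (16−18.2)²/18.2 + (21−22.1)²/22.1
   = 0.0003 + 0.3030 + 0.0000 + 0.2659 + 0.0548
Sum = 0.624

0.624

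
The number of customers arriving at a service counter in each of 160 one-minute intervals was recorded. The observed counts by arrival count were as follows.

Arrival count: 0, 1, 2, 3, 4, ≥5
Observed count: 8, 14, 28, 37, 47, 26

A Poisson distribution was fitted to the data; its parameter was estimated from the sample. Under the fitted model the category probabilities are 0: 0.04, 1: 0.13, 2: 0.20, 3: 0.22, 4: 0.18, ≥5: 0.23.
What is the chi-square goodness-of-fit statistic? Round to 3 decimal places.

17.886

Expected counts E_i = n·p_i: 160×0.04 = 6.4, 160×0.13 = 20.8, 160×0.20 = 32, 160×0.22 = 35.2, 160×0.18 = 28.8, 160×0.23 = 36.8.
cat         O        E   (O−E)²/E
0           8      6.4     0.4000
1          14     20.8     2.2231
2          28       32     0.5000
3          37     35.2     0.0920
4          47     28.8    11.5014
≥5         26     36.8     3.1696
Sum = 17.886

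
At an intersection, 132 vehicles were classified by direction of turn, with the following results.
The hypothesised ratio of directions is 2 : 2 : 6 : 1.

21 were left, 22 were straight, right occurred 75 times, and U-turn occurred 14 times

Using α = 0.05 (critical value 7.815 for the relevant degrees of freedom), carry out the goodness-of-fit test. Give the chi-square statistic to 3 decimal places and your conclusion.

Ratio total = 11. Expected counts: 132×2/11 = 24, 132×2/11 = 24, 132×6/11 = 72, 132×1/11 = 12.
χ² = (21−24)²/24 + (22−24)²/24 + (75−72)²/72 + (14−12)²/12
   = 0.3750 + 0.1667 + 0.1250 + 0.3333
Sum = 1.000
df = 3. Since 1.000 < 7.815, we do not reject H₀.

1.000; do not reject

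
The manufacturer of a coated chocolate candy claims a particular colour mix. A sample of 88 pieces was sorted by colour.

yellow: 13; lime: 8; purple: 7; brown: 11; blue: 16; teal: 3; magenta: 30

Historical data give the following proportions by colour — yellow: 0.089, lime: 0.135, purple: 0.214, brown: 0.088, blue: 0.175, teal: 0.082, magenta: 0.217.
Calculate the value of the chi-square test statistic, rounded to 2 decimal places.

22.19

Expected counts E_i = n·p_i: 88×0.089 = 7.832, 88×0.135 = 11.88, 88×0.214 = 18.832, 88×0.088 = 7.744, 88×0.175 = 15.4, 88×0.082 = 7.216, 88×0.217 = 19.096.
cat          O        E   (O−E)²/E
yellow      13    7.832      3.410
lime         8    11.88      1.267
purple       7   18.832      7.434
brown       11    7.744      1.369
blue        16     15.4      0.023
teal         3    7.216      2.463
magenta     30   19.096      6.226
Sum = 22.19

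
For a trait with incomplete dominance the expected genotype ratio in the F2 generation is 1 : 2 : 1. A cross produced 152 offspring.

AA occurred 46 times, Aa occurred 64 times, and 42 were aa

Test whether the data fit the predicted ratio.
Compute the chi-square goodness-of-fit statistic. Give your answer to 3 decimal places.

Ratio total = 4. Expected counts: 152×1/4 = 38, 152×2/4 = 76, 152×1/4 = 38.
cat         O        E   (O−E)²/E
AA         46       38     1.6842
Aa         64       76     1.8947
aa         42       38     0.4211
Sum = 4.000

4.000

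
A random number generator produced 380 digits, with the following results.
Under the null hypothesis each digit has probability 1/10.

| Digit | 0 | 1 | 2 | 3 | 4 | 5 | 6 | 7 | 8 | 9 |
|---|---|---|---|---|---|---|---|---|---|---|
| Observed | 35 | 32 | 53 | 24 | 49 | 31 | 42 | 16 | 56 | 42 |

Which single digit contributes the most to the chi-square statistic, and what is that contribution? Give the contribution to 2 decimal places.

7, 12.74

Expected count for each of the 10 categories: 380/10 = 38.
cat         O        E   (O−E)²/E
0          35       38      0.237
1          32       38      0.947
2          53       38      5.921
3          24       38      5.158
4          49       38      3.184
5          31       38      1.289
6          42       38      0.421
7          16       38     12.737
8          56       38      8.526
9          42       38      0.421
The largest term is for 7: 12.74.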